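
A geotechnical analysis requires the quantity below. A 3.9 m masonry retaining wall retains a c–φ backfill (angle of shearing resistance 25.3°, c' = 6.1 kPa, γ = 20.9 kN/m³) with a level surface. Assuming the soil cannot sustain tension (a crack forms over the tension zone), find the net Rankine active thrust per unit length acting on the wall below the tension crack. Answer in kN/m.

K_a = 0.4012; √K_a = 0.6334.
Tension-crack depth z_c = 2c/(γ√K_a) = 2×6.1/(20.9×0.6334) = 0.9216 m.
σ_a at base = K_a γ H − 2c√K_a = 0.4012×20.9×3.9 − 2×6.1×0.6334 = 24.97 kPa.
P_a = ½ × 24.97 × (H − z_c) = 0.5×24.97×2.978 = 37.19 kN/m.

37.2 kN/m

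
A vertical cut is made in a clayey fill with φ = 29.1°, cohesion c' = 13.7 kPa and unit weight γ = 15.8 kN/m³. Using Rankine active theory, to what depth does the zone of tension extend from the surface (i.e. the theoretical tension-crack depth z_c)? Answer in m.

2.95 m

K_a = tan²(45° − 29.1°/2) = 0.3456; √K_a = 0.5879.
The active pressure is zero where K_a γ z = 2c√K_a, so z_c = 2c/(γ√K_a) = 2×13.7/(15.8×0.5879) = 2.950 m.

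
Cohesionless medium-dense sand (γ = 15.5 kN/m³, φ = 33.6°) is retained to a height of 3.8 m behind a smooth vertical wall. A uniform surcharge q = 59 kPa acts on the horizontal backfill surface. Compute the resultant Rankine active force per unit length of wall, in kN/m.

96.6 kN/m

K_a = tan²(45° − φ/2) = 0.2875.
Soil triangle: ½ K_a γ H² = 0.5×0.2875×15.5×3.8² = 32.17 kN/m.
Surcharge rectangle: K_a q H = 0.2875×59×3.8 = 64.46 kN/m.
Total = 32.17 + 64.46 = 96.63 kN/m.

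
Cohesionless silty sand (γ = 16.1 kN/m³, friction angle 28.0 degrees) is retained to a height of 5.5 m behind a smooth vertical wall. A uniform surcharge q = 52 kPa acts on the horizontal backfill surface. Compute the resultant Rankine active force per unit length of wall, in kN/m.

191 kN/m

K_a = tan²(45° − φ/2) = 0.3610.
Soil triangle: ½ K_a γ H² = 0.5×0.3610×16.1×5.5² = 87.92 kN/m.
Surcharge rectangle: K_a q H = 0.3610×52×5.5 = 103.3 kN/m.
Total = 87.92 + 103.3 = 191.2 kN/m.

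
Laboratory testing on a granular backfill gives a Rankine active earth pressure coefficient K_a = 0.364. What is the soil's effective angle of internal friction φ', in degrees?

27.8°

K_a = tan²(45° − φ/2) ⇒ 45° − φ/2 = arctan(√0.364) = 31.10°.
φ = 2(45° − 31.10°) = 27.79°.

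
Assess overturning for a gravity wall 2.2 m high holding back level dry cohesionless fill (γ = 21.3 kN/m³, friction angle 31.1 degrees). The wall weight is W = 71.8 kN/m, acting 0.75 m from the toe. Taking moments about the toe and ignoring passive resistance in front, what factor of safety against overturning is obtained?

K_a = tan²(45° − 31.1°/2) = 0.3188.
P_a = ½K_aγH² = 0.5×0.3188×21.3×2.2² = 16.43 kN/m, acting at H/3 = 0.7333 m above the base.
Overturning moment M_o = P_a × H/3 = 16.43 × 0.7333 = 12.05.
Resisting moment M_r = W × 0.75 = 71.8 × 0.75 = 53.85.
FS_overturning = M_r/M_o = 53.85/12.05 = 4.469.

4.47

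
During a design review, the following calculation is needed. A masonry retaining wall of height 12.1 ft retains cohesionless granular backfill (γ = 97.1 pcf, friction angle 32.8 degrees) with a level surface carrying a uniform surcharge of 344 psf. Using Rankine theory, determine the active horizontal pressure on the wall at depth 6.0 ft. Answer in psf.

K_a = (1 − sin φ)/(1 + sin φ) = 0.2973.
σ_v = γz + q = 97.1 × 6.0 + 344 = 926.6 psf.
σ_h = K_a σ_v = 0.2973 × 926.6 = 275.4 psf.

275 psf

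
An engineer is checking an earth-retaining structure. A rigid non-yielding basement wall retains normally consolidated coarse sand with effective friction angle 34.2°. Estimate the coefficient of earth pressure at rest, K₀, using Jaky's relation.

K₀ = 1 − sin φ' = 1 − sin 34.2° = 0.4379.

0.438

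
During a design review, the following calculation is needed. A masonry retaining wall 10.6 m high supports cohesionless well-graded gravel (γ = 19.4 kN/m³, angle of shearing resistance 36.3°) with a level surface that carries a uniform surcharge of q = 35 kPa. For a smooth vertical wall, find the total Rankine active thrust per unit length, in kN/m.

374 kN/m

K_a = tan²(45° − φ/2) = 0.2563.
Soil triangle: ½ K_a γ H² = 0.5×0.2563×19.4×10.6² = 279.3 kN/m.
Surcharge rectangle: K_a q H = 0.2563×35×10.6 = 95.08 kN/m.
Total = 279.3 + 95.08 = 374.4 kN/m.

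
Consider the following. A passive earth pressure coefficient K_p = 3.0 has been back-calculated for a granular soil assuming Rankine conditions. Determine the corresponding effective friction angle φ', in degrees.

30.0°

K_p = (1+sin φ)/(1−sin φ) ⇒ sin φ = (K_p − 1)/(K_p + 1) = 0.5000.
φ = arcsin(0.5000) = 30.00°.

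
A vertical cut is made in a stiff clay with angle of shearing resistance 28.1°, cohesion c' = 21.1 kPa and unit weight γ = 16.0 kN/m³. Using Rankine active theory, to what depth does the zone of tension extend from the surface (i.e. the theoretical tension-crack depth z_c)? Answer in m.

K_a = tan²(45° − 28.1°/2) = 0.3596; √K_a = 0.5997.
The active pressure is zero where K_a γ z = 2c√K_a, so z_c = 2c/(γ√K_a) = 2×21.1/(16.0×0.5997) = 4.398 m.

4.40 m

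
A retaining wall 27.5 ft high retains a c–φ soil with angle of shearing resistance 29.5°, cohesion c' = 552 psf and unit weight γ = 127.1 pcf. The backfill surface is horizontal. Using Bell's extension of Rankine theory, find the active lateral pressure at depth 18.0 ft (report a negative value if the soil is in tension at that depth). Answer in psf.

134 psf

K_a = (1 − sin φ)/(1 + sin φ) = 0.3401.
σ_a = K_a γ z − 2c√K_a = 0.3401×127.1×18.0 − 2×552×0.5832 = 134.3 psf.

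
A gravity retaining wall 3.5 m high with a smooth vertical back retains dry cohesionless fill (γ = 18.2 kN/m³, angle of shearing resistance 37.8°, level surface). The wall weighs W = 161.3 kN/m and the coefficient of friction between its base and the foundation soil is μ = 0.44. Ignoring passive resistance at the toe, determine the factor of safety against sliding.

K_a = tan²(45° − 37.8°/2) = 0.2400.
P_a = ½K_aγH² = 0.5×0.2400×18.2×3.5² = 26.75 kN/m, acting at H/3 = 1.167 m above the base.
FS_sliding = μW / P_a = 0.44×161.3 / 26.75 = 2.653.

2.65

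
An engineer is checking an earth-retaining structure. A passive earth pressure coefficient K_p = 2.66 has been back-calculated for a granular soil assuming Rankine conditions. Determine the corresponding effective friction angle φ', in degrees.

27.0°

K_p = (1+sin φ)/(1−sin φ) ⇒ sin φ = (K_p − 1)/(K_p + 1) = 0.4536.
φ = arcsin(0.4536) = 26.97°.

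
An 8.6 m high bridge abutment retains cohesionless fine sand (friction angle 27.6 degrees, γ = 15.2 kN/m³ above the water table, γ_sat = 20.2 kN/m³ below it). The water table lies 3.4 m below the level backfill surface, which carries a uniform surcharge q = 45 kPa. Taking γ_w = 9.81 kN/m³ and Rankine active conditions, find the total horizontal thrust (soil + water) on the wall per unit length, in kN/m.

457 kN/m

K_a = tan²(45° − φ/2) = 0.3668.
γ' = 20.2 − 9.81 = 10.39 kN/m³. h₂ = H − d_w = 5.2 m.
σ'_h: at surface K_a·q = 16.50; at WT K_a(q+γd_w) = 35.46; at base K_a(q+γd_w+γ'h₂) = 55.28 kPa.
P₁ = ½(16.50+35.46)×3.4 = 88.34; P₂ = ½(35.46+55.28)×5.2 = 235.9; P_w = ½γ_w h₂² = 132.6.
Total = 88.34+235.9+132.6 = 456.9 kN/m.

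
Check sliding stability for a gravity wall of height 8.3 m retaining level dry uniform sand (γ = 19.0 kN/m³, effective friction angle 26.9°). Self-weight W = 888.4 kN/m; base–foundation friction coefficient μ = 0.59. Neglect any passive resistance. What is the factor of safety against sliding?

K_a = tan²(45° − 26.9°/2) = 0.3770.
P_a = ½K_aγH² = 0.5×0.3770×19.0×8.3² = 246.7 kN/m, acting at H/3 = 2.767 m above the base.
FS_sliding = μW / P_a = 0.59×888.4 / 246.7 = 2.124.

2.12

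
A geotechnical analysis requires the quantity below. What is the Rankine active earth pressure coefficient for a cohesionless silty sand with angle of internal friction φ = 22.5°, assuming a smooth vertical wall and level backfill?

0.446

K_a = (1 − sin φ)/(1 + sin φ) = (1 − sin 22.5°)/(1 + sin 22.5°) = 0.4465.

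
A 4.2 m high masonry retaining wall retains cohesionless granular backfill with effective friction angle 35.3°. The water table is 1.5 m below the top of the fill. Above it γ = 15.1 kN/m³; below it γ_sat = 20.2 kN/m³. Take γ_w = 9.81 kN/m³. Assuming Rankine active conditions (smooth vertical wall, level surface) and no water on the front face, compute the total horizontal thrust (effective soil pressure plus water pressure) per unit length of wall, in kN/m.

K_a = tan²(45° − φ/2) = 0.2675.
γ' = 20.2 − 9.81 = 10.39 kN/m³. Depth below WT = 2.7 m.
σ'_h at WT = K_a γ d_w = 6.060 kPa; at base = 6.060 + K_a γ' × 2.7 = 13.57 kPa.
P₁ (0–1.5 m) = ½×6.060×1.5 = 4.545. P₂ (1.5–4.2 m) = ½(6.060+13.57)×2.7 = 26.49.
P_w = ½ γ_w h₂² = 0.5×9.81×2.7² = 35.76. Total = 4.545+26.49+35.76 = 66.80 kN/m.

66.8 kN/m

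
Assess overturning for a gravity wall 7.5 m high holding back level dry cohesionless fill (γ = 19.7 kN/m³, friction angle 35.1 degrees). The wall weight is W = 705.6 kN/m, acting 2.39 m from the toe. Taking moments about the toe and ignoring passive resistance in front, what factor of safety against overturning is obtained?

K_a = tan²(45° − 35.1°/2) = 0.2698.
P_a = ½K_aγH² = 0.5×0.2698×19.7×7.5² = 149.5 kN/m, acting at H/3 = 2.500 m above the base.
Overturning moment M_o = P_a × H/3 = 149.5 × 2.500 = 373.8.
Resisting moment M_r = W × 2.39 = 705.6 × 2.39 = 1686.
FS_overturning = M_r/M_o = 1686/373.8 = 4.512.

4.51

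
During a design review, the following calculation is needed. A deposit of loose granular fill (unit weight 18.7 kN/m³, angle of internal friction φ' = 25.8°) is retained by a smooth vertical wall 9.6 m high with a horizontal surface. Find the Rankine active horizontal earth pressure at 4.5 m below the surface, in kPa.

33.1 kPa

K_a = (1 − sin φ)/(1 + sin φ) = 0.3935.
σ_h = K_a γ z = 0.3935 × 18.7 × 4.5 = 33.11 kPa.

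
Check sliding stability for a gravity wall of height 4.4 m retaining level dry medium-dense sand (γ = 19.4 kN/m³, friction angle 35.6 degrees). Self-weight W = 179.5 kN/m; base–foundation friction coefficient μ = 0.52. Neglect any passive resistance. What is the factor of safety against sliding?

1.88

K_a = tan²(45° − 35.6°/2) = 0.2641.
P_a = ½K_aγH² = 0.5×0.2641×19.4×4.4² = 49.60 kN/m, acting at H/3 = 1.467 m above the base.
FS_sliding = μW / P_a = 0.52×179.5 / 49.60 = 1.882.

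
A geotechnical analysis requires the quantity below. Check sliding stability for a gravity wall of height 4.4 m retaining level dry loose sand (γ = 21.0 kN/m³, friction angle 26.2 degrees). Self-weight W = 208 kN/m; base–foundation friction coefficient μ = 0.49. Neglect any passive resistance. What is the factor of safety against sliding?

1.29

K_a = tan²(45° − 26.2°/2) = 0.3874.
P_a = ½K_aγH² = 0.5×0.3874×21.0×4.4² = 78.76 kN/m, acting at H/3 = 1.467 m above the base.
FS_sliding = μW / P_a = 0.49×208 / 78.76 = 1.294.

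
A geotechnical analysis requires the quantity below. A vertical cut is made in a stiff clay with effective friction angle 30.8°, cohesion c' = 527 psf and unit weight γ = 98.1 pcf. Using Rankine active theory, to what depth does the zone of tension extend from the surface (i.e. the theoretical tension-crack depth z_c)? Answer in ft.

K_a = tan²(45° − 30.8°/2) = 0.3227; √K_a = 0.5681.
The active pressure is zero where K_a γ z = 2c√K_a, so z_c = 2c/(γ√K_a) = 2×527/(98.1×0.5681) = 18.91 ft.

18.9 ft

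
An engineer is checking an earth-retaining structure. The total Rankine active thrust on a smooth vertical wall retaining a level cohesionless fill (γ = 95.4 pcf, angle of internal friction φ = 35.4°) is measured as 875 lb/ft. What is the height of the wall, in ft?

8.30 ft

K_a = 0.2664. P_a = ½ K_a γ H² ⇒ H = √(2P_a/(K_a γ)).
H = √(2×875/(0.2664×95.4)) = 8.298 ft.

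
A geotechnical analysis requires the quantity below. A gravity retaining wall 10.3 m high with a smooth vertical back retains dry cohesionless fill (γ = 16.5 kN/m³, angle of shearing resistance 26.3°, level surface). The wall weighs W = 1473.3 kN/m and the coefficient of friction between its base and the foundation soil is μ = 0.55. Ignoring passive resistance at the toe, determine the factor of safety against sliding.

2.40

K_a = tan²(45° − 26.3°/2) = 0.3859.
P_a = ½K_aγH² = 0.5×0.3859×16.5×10.3² = 337.8 kN/m, acting at H/3 = 3.433 m above the base.
FS_sliding = μW / P_a = 0.55×1473.3 / 337.8 = 2.399.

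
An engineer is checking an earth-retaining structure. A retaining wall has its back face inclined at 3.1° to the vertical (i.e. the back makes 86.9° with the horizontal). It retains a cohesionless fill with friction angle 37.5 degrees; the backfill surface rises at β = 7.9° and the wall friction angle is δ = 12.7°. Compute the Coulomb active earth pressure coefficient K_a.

0.267

K_a = sin²(α+φ) / [sin²α · sin(α−δ) · (1 + √{sin(φ+δ)sin(φ−β) / (sin(α−δ)sin(α+β))})²].
With α = 86.9°, φ = 37.5°, δ = 12.7°, β = 7.9°: K_a = 0.2674.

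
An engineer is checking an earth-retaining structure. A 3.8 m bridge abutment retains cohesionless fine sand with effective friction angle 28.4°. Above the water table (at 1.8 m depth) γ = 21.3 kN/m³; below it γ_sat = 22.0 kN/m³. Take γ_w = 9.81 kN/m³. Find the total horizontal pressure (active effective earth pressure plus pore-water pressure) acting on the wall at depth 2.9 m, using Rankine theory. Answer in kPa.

29.2 kPa

K_a = (1 − sin φ)/(1 + sin φ) = 0.3554.
γ' = 22.0 − 9.81 = 12.19 kN/m³.
Effective vertical stress at 2.9 m: σ'_v = 21.3×1.8 + 12.19×1.10 = 51.75 kPa.
σ'_h = K_a σ'_v = 0.3554 × 51.75 = 18.39 kPa; u = γ_w × 1.10 = 10.79 kPa.
Total σ_h = 18.39 + 10.79 = 29.18 kPa.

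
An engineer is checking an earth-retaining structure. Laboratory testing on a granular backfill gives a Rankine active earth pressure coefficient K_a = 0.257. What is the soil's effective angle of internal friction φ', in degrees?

36.2°

K_a = tan²(45° − φ/2) ⇒ 45° − φ/2 = arctan(√0.257) = 26.88°.
φ = 2(45° − 26.88°) = 36.23°.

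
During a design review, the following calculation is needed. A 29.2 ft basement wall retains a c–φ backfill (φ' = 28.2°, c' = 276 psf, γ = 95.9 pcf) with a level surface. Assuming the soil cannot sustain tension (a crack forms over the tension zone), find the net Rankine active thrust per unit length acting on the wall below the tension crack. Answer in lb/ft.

6590 lb/ft

K_a = 0.3582; √K_a = 0.5985.
Tension-crack depth z_c = 2c/(γ√K_a) = 2×276/(95.9×0.5985) = 9.618 ft.
σ_a at base = K_a γ H − 2c√K_a = 0.3582×95.9×29.2 − 2×276×0.5985 = 672.7 psf.
P_a = ½ × 672.7 × (H − z_c) = 0.5×672.7×19.58 = 6586 lb/ft.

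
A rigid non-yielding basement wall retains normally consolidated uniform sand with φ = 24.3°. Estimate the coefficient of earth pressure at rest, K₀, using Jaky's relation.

0.588

K₀ = 1 − sin φ' = 1 − sin 24.3° = 0.5885.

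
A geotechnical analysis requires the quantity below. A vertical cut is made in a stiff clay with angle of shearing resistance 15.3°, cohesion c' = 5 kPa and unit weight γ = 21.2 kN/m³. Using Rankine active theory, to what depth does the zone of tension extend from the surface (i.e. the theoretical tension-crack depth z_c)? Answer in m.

0.618 m

K_a = tan²(45° − 15.3°/2) = 0.5824; √K_a = 0.7632.
The active pressure is zero where K_a γ z = 2c√K_a, so z_c = 2c/(γ√K_a) = 2×5/(21.2×0.7632) = 0.6181 m.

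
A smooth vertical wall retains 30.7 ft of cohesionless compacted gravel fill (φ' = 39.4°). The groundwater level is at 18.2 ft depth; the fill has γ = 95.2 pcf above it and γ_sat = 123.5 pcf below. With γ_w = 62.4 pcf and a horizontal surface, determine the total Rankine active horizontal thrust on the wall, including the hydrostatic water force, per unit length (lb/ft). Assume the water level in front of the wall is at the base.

K_a = tan²(45° − φ/2) = 0.2234.
γ' = 123.5 − 62.4 = 61.10 pcf. Depth below WT = 12.5 ft.
σ'_h at WT = K_a γ d_w = 387.1 psf; at base = 387.1 + K_a γ' × 12.5 = 557.8 psf.
P₁ (0–18.2 ft) = ½×387.1×18.2 = 3523. P₂ (18.2–30.7 ft) = ½(387.1+557.8)×12.5 = 5906.
P_w = ½ γ_w h₂² = 0.5×62.4×12.5² = 4875. Total = 3523+5906+4875 = 14300 lb/ft.

14300 lb/ft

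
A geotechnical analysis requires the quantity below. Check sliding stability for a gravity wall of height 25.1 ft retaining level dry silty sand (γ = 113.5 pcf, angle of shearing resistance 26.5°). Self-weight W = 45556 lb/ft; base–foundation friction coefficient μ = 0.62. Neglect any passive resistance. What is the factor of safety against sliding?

2.06

K_a = tan²(45° − 26.5°/2) = 0.3829.
P_a = ½K_aγH² = 0.5×0.3829×113.5×25.1² = 13690 lb/ft, acting at H/3 = 8.367 ft above the base.
FS_sliding = μW / P_a = 0.62×45556 / 13690 = 2.063.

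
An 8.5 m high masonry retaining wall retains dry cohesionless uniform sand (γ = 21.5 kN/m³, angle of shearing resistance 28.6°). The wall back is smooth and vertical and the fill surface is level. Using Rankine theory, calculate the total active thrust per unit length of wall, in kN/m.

K_a = tan²(45° − φ/2) = 0.3525.
P_a = ½ K_a γ H² = 0.5 × 0.3525 × 21.5 × 8.5² = 273.8 kN/m.

274 kN/m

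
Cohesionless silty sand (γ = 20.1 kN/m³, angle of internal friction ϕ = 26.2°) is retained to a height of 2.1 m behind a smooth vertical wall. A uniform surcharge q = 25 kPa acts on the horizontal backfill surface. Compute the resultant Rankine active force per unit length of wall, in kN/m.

K_a = tan²(45° − φ/2) = 0.3874.
Soil triangle: ½ K_a γ H² = 0.5×0.3874×20.1×2.1² = 17.17 kN/m.
Surcharge rectangle: K_a q H = 0.3874×25×2.1 = 20.34 kN/m.
Total = 17.17 + 20.34 = 37.51 kN/m.

37.5 kN/m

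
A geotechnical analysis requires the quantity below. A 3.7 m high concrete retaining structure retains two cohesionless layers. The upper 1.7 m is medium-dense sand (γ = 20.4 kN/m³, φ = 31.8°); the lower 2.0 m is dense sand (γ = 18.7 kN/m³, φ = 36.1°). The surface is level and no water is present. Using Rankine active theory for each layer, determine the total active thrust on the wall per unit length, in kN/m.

K_a1 = tan²(45°−31.8°/2) = 0.3098; K_a2 = tan²(45°−36.1°/2) = 0.2585.
Layer 1: σ at base = K_a1 γ₁ h₁ = 10.74 kPa; P₁ = ½×10.74×1.7 = 9.132.
Layer 2: σ_v at top = γ₁h₁ = 34.68; σ_h top = K_a2×34.68 = 8.965; σ_h base = K_a2×(34.68+18.7×2.0) = 18.63.
P₂ = ½(8.965+18.63)×2.0 = 27.60. Total P_a = 9.132+27.60 = 36.73 kN/m.

36.7 kN/m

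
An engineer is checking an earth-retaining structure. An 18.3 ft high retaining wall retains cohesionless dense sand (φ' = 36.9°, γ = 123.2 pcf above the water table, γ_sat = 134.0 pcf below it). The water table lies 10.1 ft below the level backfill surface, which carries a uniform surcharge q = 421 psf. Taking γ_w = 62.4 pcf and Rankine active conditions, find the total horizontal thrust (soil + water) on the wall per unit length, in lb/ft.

8740 lb/ft

K_a = tan²(45° − φ/2) = 0.2497.
γ' = 134.0 − 62.4 = 71.60 pcf. h₂ = H − d_w = 8.2 ft.
σ'_h: at surface K_a·q = 105.1; at WT K_a(q+γd_w) = 415.8; at base K_a(q+γd_w+γ'h₂) = 562.4 psf.
P₁ = ½(105.1+415.8)×10.1 = 2631; P₂ = ½(415.8+562.4)×8.2 = 4010; P_w = ½γ_w h₂² = 2098.
Total = 2631+4010+2098 = 8739 lb/ft.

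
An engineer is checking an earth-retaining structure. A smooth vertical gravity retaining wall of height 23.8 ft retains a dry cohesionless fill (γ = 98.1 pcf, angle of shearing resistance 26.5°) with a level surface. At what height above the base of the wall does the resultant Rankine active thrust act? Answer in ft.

K_a = 0.3829.
The pressure distribution is triangular, so the resultant acts at H/3 above the base = 23.8/3 = 7.933 ft.

7.93 ft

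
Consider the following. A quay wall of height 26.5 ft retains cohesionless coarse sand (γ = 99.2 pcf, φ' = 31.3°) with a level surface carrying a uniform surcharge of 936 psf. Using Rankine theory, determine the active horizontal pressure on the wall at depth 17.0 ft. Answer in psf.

K_a = (1 − sin φ)/(1 + sin φ) = 0.3162.
σ_v = γz + q = 99.2 × 17.0 + 936 = 2622 psf.
σ_h = K_a σ_v = 0.3162 × 2622 = 829.2 psf.

829 psf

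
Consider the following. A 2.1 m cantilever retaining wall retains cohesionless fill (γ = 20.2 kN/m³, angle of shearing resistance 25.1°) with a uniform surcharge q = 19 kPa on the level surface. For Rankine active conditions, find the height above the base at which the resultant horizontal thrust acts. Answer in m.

0.865 m

K_a = 0.4043.
Triangular part P₁ = ½K_aγH² = 18.01 at H/3 = 0.7000 m; rectangular part P₂ = K_a q H = 16.13 at H/2 = 1.050 m.
ȳ = (P₁·0.7000 + P₂·1.050)/(P₁+P₂) = 0.8654 m.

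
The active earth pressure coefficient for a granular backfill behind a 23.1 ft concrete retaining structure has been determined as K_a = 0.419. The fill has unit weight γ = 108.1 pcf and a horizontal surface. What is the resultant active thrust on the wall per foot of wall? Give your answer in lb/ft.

12100 lb/ft

P = ½ K_a γ H² = 0.5 × 0.419 × 108.1 × 23.1² = 12080 lb/ft.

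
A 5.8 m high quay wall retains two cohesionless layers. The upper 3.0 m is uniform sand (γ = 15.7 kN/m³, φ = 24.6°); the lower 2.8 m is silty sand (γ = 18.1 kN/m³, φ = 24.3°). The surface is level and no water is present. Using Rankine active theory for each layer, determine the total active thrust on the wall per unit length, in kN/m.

114 kN/m

K_a1 = tan²(45°−24.6°/2) = 0.4121; K_a2 = tan²(45°−24.3°/2) = 0.4169.
Layer 1: σ at base = K_a1 γ₁ h₁ = 19.41 kPa; P₁ = ½×19.41×3.0 = 29.12.
Layer 2: σ_v at top = γ₁h₁ = 47.10; σ_h top = K_a2×47.10 = 19.64; σ_h base = K_a2×(47.10+18.1×2.8) = 40.77.
P₂ = ½(19.64+40.77)×2.8 = 84.56. Total P_a = 29.12+84.56 = 113.7 kN/m.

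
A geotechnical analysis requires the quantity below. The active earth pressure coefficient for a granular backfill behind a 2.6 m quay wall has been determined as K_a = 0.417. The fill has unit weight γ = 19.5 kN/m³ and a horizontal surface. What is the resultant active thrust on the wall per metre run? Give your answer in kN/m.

27.5 kN/m

P = ½ K_a γ H² = 0.5 × 0.417 × 19.5 × 2.6² = 27.48 kN/m.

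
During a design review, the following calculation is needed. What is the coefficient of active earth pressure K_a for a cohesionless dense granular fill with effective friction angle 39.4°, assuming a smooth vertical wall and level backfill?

K_a = (1 − sin φ)/(1 + sin φ) = (1 − sin 39.4°)/(1 + sin 39.4°) = 0.2234.

0.223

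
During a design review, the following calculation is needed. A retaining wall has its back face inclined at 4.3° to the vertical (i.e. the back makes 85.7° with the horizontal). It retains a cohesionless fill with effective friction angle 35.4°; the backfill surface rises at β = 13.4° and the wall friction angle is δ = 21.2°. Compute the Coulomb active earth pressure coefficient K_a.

0.322

K_a = sin²(α+φ) / [sin²α · sin(α−δ) · (1 + √{sin(φ+δ)sin(φ−β) / (sin(α−δ)sin(α+β))})²].
With α = 85.7°, φ = 35.4°, δ = 21.2°, β = 13.4°: K_a = 0.3222.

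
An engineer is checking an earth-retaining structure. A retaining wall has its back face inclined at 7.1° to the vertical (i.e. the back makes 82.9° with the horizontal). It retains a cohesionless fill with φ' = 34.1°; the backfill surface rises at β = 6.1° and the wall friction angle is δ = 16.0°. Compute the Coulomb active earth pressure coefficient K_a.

0.332

K_a = sin²(α+φ) / [sin²α · sin(α−δ) · (1 + √{sin(φ+δ)sin(φ−β) / (sin(α−δ)sin(α+β))})²].
With α = 82.9°, φ = 34.1°, δ = 16.0°, β = 6.1°: K_a = 0.3316.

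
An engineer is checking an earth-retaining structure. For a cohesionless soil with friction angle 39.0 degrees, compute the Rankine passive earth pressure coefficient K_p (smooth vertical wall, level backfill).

K_p = (1 + sin φ)/(1 − sin φ) = tan²(45° + 39.0°/2) = 4.395.

4.40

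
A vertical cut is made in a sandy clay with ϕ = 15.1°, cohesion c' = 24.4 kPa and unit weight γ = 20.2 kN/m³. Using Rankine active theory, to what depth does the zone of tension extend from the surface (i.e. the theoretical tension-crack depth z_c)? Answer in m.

3.15 m

K_a = tan²(45° − 15.1°/2) = 0.5867; √K_a = 0.7659.
The active pressure is zero where K_a γ z = 2c√K_a, so z_c = 2c/(γ√K_a) = 2×24.4/(20.2×0.7659) = 3.154 m.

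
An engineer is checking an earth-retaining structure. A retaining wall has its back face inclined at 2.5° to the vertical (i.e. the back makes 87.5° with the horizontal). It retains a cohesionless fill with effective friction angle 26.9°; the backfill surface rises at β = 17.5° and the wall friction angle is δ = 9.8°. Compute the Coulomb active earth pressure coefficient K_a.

0.487

K_a = sin²(α+φ) / [sin²α · sin(α−δ) · (1 + √{sin(φ+δ)sin(φ−β) / (sin(α−δ)sin(α+β))})²].
With α = 87.5°, φ = 26.9°, δ = 9.8°, β = 17.5°: K_a = 0.4869.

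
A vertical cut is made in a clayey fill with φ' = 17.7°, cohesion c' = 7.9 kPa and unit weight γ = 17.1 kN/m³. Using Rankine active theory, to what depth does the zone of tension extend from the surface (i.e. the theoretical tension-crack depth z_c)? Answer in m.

1.26 m

K_a = tan²(45° − 17.7°/2) = 0.5337; √K_a = 0.7306.
The active pressure is zero where K_a γ z = 2c√K_a, so z_c = 2c/(γ√K_a) = 2×7.9/(17.1×0.7306) = 1.265 m.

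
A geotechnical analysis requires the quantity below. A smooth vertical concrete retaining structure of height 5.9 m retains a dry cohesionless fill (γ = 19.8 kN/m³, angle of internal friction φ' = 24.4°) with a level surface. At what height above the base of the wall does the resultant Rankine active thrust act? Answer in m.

1.97 m

K_a = 0.4153.
The pressure distribution is triangular, so the resultant acts at H/3 above the base = 5.9/3 = 1.967 m.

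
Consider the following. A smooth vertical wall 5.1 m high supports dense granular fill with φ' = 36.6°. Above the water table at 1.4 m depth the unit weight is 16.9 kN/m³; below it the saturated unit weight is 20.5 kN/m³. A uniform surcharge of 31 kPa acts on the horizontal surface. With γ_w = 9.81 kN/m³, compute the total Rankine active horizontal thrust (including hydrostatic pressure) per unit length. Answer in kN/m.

152 kN/m

K_a = tan²(45° − φ/2) = 0.2530.
γ' = 20.5 − 9.81 = 10.69 kN/m³. h₂ = H − d_w = 3.7 m.
σ'_h: at surface K_a·q = 7.842; at WT K_a(q+γd_w) = 13.83; at base K_a(q+γd_w+γ'h₂) = 23.83 kPa.
P₁ = ½(7.842+13.83)×1.4 = 15.17; P₂ = ½(13.83+23.83)×3.7 = 69.67; P_w = ½γ_w h₂² = 67.15.
Total = 15.17+69.67+67.15 = 152.0 kN/m.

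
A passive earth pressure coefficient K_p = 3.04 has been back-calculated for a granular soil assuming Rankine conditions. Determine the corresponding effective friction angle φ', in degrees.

30.3°

K_p = (1+sin φ)/(1−sin φ) ⇒ sin φ = (K_p − 1)/(K_p + 1) = 0.5050.
φ = arcsin(0.5050) = 30.33°.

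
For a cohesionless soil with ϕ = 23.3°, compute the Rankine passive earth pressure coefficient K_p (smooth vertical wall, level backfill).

2.31

K_p = (1 + sin φ)/(1 − sin φ) = tan²(45° + 23.3°/2) = 2.309.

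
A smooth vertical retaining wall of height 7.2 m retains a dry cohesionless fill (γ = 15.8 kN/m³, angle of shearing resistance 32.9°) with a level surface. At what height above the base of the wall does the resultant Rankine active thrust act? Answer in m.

K_a = 0.2960.
The pressure distribution is triangular, so the resultant acts at H/3 above the base = 7.2/3 = 2.400 m.

2.40 m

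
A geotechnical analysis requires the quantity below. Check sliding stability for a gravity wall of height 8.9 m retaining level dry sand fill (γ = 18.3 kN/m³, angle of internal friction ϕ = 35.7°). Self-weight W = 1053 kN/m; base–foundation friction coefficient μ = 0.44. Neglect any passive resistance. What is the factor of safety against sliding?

K_a = tan²(45° − 35.7°/2) = 0.2630.
P_a = ½K_aγH² = 0.5×0.2630×18.3×8.9² = 190.6 kN/m, acting at H/3 = 2.967 m above the base.
FS_sliding = μW / P_a = 0.44×1053 / 190.6 = 2.431.

2.43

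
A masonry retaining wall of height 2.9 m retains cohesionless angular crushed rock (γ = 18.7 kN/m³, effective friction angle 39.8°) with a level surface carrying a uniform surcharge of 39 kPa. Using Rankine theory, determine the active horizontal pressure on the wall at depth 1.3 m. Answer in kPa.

K_a = (1 − sin φ)/(1 + sin φ) = 0.2194.
σ_v = γz + q = 18.7 × 1.3 + 39 = 63.31 kPa.
σ_h = K_a σ_v = 0.2194 × 63.31 = 13.89 kPa.

13.9 kPa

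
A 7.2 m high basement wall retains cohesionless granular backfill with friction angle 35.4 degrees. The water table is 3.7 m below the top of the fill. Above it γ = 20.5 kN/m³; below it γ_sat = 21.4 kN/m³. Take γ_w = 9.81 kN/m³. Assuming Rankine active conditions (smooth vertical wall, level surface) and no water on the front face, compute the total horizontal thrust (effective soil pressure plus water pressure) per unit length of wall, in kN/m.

187 kN/m

K_a = tan²(45° − φ/2) = 0.2664.
γ' = 21.4 − 9.81 = 11.59 kN/m³. Depth below WT = 3.5 m.
σ'_h at WT = K_a γ d_w = 20.21 kPa; at base = 20.21 + K_a γ' × 3.5 = 31.01 kPa.
P₁ (0–3.7 m) = ½×20.21×3.7 = 37.38. P₂ (3.7–7.2 m) = ½(20.21+31.01)×3.5 = 89.63.
P_w = ½ γ_w h₂² = 0.5×9.81×3.5² = 60.09. Total = 37.38+89.63+60.09 = 187.1 kN/m.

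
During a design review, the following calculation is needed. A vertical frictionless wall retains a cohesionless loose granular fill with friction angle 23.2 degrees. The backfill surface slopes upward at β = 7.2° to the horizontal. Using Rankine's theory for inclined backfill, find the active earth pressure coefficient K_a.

0.449

K_a = cos β · (cos β − √(cos²β − cos²φ)) / (cos β + √(cos²β − cos²φ)).
cos β = 0.9921, cos φ = 0.9191, √(cos²β − cos²φ) = 0.3735.
K_a = 0.9921 × (0.9921 − 0.3735)/(0.9921 + 0.3735) = 0.4495.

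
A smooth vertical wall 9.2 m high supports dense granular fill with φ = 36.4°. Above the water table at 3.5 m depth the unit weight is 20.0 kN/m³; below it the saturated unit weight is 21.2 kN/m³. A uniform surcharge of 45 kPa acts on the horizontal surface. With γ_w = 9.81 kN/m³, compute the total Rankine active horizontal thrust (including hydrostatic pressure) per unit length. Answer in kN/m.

K_a = tan²(45° − φ/2) = 0.2552.
γ' = 21.2 − 9.81 = 11.39 kN/m³. h₂ = H − d_w = 5.7 m.
σ'_h: at surface K_a·q = 11.48; at WT K_a(q+γd_w) = 29.34; at base K_a(q+γd_w+γ'h₂) = 45.91 kPa.
P₁ = ½(11.48+29.34)×3.5 = 71.45; P₂ = ½(29.34+45.91)×5.7 = 214.5; P_w = ½γ_w h₂² = 159.4.
Total = 71.45+214.5+159.4 = 445.3 kN/m.

445 kN/m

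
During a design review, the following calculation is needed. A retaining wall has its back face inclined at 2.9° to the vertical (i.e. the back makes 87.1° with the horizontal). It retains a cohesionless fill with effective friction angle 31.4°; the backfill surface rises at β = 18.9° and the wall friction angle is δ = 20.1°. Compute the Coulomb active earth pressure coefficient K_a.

0.407

K_a = sin²(α+φ) / [sin²α · sin(α−δ) · (1 + √{sin(φ+δ)sin(φ−β) / (sin(α−δ)sin(α+β))})²].
With α = 87.1°, φ = 31.4°, δ = 20.1°, β = 18.9°: K_a = 0.4071.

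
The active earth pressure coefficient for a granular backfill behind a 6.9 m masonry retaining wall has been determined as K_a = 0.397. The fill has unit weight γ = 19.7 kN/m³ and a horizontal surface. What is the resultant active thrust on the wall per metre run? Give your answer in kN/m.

186 kN/m

P = ½ K_a γ H² = 0.5 × 0.397 × 19.7 × 6.9² = 186.2 kN/m.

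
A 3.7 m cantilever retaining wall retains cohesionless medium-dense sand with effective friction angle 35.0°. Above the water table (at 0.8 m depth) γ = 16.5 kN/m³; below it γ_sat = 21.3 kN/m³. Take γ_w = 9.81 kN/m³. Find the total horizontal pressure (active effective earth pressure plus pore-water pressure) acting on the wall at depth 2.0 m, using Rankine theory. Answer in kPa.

K_a = (1 − sin φ)/(1 + sin φ) = 0.2710.
γ' = 21.3 − 9.81 = 11.49 kN/m³.
Effective vertical stress at 2.0 m: σ'_v = 16.5×0.8 + 11.49×1.20 = 26.99 kPa.
σ'_h = K_a σ'_v = 0.2710 × 26.99 = 7.313 kPa; u = γ_w × 1.20 = 11.77 kPa.
Total σ_h = 7.313 + 11.77 = 19.09 kPa.

19.1 kPa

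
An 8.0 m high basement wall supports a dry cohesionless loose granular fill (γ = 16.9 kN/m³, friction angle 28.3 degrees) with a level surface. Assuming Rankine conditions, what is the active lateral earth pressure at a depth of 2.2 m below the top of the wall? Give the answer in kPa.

K_a = (1 − sin φ)/(1 + sin φ) = 0.3568.
σ_h = K_a γ z = 0.3568 × 16.9 × 2.2 = 13.26 kPa.

13.3 kPa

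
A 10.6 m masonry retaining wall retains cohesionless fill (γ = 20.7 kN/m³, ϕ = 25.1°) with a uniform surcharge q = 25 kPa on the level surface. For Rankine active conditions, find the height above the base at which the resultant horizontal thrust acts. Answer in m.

3.86 m

K_a = 0.4043.
Triangular part P₁ = ½K_aγH² = 470.2 at H/3 = 3.533 m; rectangular part P₂ = K_a q H = 107.1 at H/2 = 5.300 m.
ȳ = (P₁·3.533 + P₂·5.300)/(P₁+P₂) = 3.861 m.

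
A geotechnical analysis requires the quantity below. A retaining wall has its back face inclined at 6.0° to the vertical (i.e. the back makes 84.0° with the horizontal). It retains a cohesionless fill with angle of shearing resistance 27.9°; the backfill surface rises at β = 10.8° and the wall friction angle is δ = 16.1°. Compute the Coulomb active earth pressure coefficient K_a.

0.435

K_a = sin²(α+φ) / [sin²α · sin(α−δ) · (1 + √{sin(φ+δ)sin(φ−β) / (sin(α−δ)sin(α+β))})²].
With α = 84.0°, φ = 27.9°, δ = 16.1°, β = 10.8°: K_a = 0.4345.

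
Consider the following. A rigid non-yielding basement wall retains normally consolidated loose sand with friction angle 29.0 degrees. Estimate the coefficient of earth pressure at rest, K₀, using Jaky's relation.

K₀ = 1 − sin φ' = 1 − sin 29.0° = 0.5152.

0.515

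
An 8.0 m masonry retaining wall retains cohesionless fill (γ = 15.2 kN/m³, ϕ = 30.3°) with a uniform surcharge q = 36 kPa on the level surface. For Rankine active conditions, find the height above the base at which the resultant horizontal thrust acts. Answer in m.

K_a = 0.3293.
Triangular part P₁ = ½K_aγH² = 160.2 at H/3 = 2.667 m; rectangular part P₂ = K_a q H = 94.84 at H/2 = 4.000 m.
ȳ = (P₁·2.667 + P₂·4.000)/(P₁+P₂) = 3.163 m.

3.16 m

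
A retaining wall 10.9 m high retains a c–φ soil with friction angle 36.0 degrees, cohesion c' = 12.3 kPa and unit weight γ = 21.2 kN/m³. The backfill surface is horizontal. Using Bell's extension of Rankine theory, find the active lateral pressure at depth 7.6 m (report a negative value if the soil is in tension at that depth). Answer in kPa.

K_a = (1 − sin φ)/(1 + sin φ) = 0.2596.
σ_a = K_a γ z − 2c√K_a = 0.2596×21.2×7.6 − 2×12.3×0.5095 = 29.30 kPa.

29.3 kPa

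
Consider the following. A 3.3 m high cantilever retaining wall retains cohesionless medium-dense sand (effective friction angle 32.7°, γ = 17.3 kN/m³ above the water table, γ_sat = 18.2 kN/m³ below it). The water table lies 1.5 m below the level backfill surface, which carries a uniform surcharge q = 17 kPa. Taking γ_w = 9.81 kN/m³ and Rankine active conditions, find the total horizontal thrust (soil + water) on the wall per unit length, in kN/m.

56.4 kN/m

K_a = tan²(45° − φ/2) = 0.2985.
γ' = 18.2 − 9.81 = 8.390 kN/m³. h₂ = H − d_w = 1.8 m.
σ'_h: at surface K_a·q = 5.074; at WT K_a(q+γd_w) = 12.82; at base K_a(q+γd_w+γ'h₂) = 17.33 kPa.
P₁ = ½(5.074+12.82)×1.5 = 13.42; P₂ = ½(12.82+17.33)×1.8 = 27.13; P_w = ½γ_w h₂² = 15.89.
Total = 13.42+27.13+15.89 = 56.45 kN/m.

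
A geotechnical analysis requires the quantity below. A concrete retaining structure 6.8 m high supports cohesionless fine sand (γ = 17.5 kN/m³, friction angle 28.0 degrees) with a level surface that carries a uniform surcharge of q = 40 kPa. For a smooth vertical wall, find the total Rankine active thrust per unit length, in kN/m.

244 kN/m

K_a = tan²(45° − φ/2) = 0.3610.
Soil triangle: ½ K_a γ H² = 0.5×0.3610×17.5×6.8² = 146.1 kN/m.
Surcharge rectangle: K_a q H = 0.3610×40×6.8 = 98.20 kN/m.
Total = 146.1 + 98.20 = 244.3 kN/m.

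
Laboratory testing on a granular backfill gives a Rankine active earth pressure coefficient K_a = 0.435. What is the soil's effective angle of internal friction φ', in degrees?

K_a = tan²(45° − φ/2) ⇒ 45° − φ/2 = arctan(√0.435) = 33.41°.
φ = 2(45° − 33.41°) = 23.19°.

23.2°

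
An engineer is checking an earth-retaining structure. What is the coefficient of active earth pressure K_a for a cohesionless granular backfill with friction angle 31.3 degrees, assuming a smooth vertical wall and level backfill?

0.316

K_a = tan²(45° − φ/2) = tan²(29.35°) = 0.3162.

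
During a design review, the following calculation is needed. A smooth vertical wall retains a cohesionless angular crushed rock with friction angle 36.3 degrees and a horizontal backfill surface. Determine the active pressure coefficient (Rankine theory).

K_a = (1 − sin φ)/(1 + sin φ) = (1 − sin 36.3°)/(1 + sin 36.3°) = 0.2563.

0.256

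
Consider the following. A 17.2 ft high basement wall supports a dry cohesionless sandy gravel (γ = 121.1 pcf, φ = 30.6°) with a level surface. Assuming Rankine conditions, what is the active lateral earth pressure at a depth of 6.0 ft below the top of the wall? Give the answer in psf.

K_a = (1 − sin φ)/(1 + sin φ) = 0.3253.
σ_h = K_a γ z = 0.3253 × 121.1 × 6.0 = 236.4 psf.

236 psf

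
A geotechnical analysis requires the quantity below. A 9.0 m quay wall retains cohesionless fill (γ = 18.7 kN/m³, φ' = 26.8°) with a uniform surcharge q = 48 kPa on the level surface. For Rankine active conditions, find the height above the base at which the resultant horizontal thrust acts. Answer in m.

3.54 m

K_a = 0.3785.
Triangular part P₁ = ½K_aγH² = 286.6 at H/3 = 3.000 m; rectangular part P₂ = K_a q H = 163.5 at H/2 = 4.500 m.
ȳ = (P₁·3.000 + P₂·4.500)/(P₁+P₂) = 3.545 m.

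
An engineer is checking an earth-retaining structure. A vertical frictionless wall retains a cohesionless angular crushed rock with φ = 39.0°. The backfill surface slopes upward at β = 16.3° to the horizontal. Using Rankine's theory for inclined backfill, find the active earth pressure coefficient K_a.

K_a = cos β · (cos β − √(cos²β − cos²φ)) / (cos β + √(cos²β − cos²φ)).
cos β = 0.9598, cos φ = 0.7771, √(cos²β − cos²φ) = 0.5633.
K_a = 0.9598 × (0.9598 − 0.5633)/(0.9598 + 0.5633) = 0.2499.

0.250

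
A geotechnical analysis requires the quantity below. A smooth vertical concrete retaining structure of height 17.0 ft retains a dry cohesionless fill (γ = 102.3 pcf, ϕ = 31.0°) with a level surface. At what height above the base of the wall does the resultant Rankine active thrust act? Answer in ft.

K_a = 0.3201.
The pressure distribution is triangular, so the resultant acts at H/3 above the base = 17.0/3 = 5.667 ft.

5.67 ft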